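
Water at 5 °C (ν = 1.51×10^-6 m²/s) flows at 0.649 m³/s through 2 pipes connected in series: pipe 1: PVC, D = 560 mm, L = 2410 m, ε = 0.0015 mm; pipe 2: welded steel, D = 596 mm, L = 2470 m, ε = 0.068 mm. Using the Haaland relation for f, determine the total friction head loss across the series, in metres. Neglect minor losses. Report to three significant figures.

H ≈ 33.3 m

Pipe 1: V = 2.635 m/s, Re = 9.77×10^5, ε/D = 2.68×10^-6, f = 0.01167, h_1 = f(L/D)V²/2g = 17.78 m
Pipe 2: V = 2.326 m/s, Re = 9.18×10^5, ε/D = 1.14×10^-4, f = 0.01362, h_2 = f(L/D)V²/2g = 15.57 m
Series → Q common, losses add: H = Σh = 33.35 m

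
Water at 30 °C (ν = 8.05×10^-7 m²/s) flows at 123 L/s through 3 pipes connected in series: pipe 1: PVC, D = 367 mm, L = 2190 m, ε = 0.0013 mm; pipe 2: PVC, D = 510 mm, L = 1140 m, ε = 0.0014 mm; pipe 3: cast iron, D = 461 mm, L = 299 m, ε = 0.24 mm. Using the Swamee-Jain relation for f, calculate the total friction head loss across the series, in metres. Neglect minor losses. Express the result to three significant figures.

Pipe 1: V = 1.163 m/s, Re = 5.30×10^5, ε/D = 3.54×10^-6, f = 0.01301, h_1 = f(L/D)V²/2g = 5.351 m
Pipe 2: V = 0.6021 m/s, Re = 3.81×10^5, ε/D = 2.75×10^-6, f = 0.01379, h_2 = f(L/D)V²/2g = 0.5694 m
Pipe 3: V = 0.7369 m/s, Re = 4.22×10^5, ε/D = 5.21×10^-4, f = 0.01806, h_3 = f(L/D)V²/2g = 0.3242 m
Series → Q common, losses add: H = Σh = 6.245 m

H ≈ 6.25 m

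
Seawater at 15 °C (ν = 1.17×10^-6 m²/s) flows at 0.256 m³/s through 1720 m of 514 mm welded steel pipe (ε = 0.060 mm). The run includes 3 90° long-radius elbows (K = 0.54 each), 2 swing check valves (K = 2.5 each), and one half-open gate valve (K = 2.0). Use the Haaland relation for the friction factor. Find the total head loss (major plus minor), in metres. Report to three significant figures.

V = 4Q/(πD²) = 1.234 m/s; V²/2g = 0.07758 m
Re = 5.42×10^5, ε/D = 1.17×10^-4 → f = 0.01433 (Haaland)
Major: h_f = f(L/D)·V²/2g = 0.01433·3346·0.07758 = 3.719 m
Minor: ΣK = 8.62; h_m = ΣK·V²/2g = 0.6687 m
Total H_L = 3.719 + 0.6687 = 4.388 m

H_L ≈ 4.39 m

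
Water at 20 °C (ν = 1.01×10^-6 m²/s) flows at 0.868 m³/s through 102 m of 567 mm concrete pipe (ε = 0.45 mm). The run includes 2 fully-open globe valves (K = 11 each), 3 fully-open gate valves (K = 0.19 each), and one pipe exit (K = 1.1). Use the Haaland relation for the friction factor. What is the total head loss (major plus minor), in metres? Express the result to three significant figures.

V = 4Q/(πD²) = 3.438 m/s; V²/2g = 0.6023 m
Re = 1.93×10^6, ε/D = 7.94×10^-4 → f = 0.01878 (Haaland)
Major: h_f = f(L/D)·V²/2g = 0.01878·179.9·0.6023 = 2.035 m
Minor: ΣK = 23.7; h_m = ΣK·V²/2g = 14.26 m
Total H_L = 2.035 + 14.26 = 16.29 m

H_L ≈ 16.3 m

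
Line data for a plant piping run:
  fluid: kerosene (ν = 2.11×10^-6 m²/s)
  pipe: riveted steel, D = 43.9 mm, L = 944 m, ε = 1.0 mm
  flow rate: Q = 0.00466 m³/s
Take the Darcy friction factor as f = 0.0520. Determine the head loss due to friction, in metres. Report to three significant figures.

V = 4Q/(πD²) = 4·0.00466/(π·0.0439²) = 3.079 m/s
h_f = f(L/D)V²/(2g) = 0.05200·(944/0.0439)·3.079²/(2·9.81) = 540.2 m

h_f ≈ 540 m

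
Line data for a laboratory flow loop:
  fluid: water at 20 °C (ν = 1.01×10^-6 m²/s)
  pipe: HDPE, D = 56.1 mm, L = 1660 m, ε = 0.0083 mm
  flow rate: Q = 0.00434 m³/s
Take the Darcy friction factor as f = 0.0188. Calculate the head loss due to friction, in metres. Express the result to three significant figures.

V = 4Q/(πD²) = 4·0.00434/(π·0.0561²) = 1.756 m/s
h_f = f(L/D)V²/(2g) = 0.01880·(1660/0.0561)·1.756²/(2·9.81) = 87.41 m

h_f ≈ 87.4 m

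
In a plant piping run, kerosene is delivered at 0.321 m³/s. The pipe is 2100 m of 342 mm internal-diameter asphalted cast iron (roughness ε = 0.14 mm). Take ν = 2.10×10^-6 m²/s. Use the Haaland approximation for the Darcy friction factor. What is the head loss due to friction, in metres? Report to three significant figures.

V = 4Q/(πD²) = 4·0.321/(π·0.342²) = 3.494 m/s
Re = VD/ν = 3.494·0.342/2.10×10^-6 = 5.69×10^5 → turbulent
ε/D = 0.14/342 = 4.09×10^-4
Haaland: f = 0.01687
h_f = f(L/D)V²/(2g) = 0.01687·(2100/0.342)·3.494²/(2·9.81) = 64.45 m

h_f ≈ 64.5 m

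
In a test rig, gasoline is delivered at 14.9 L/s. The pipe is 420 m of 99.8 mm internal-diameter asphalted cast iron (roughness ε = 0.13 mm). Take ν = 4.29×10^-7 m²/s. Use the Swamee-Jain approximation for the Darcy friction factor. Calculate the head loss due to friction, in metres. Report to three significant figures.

h_f ≈ 16.8 m

V = 4Q/(πD²) = 4·0.0149/(π·0.0998²) = 1.905 m/s
Re = VD/ν = 1.905·0.0998/4.29×10^-7 = 4.43×10^5 → turbulent
ε/D = 0.13/99.8 = 0.00130
Swamee-Jain: f = 0.02165
h_f = f(L/D)V²/(2g) = 0.02165·(420/0.0998)·1.905²/(2·9.81) = 16.85 m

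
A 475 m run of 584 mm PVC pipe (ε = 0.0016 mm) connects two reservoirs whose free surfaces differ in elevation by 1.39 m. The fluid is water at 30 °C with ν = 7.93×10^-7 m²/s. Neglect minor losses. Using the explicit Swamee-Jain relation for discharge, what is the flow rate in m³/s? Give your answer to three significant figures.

Q ≈ 0.462 m³/s

Swamee-Jain (Type II): Q = -0.965·√(gD⁵h_f/L)·ln[ε/(3.7D) + √(3.17ν²L/(gD³h_f))]
√(gD⁵h_f/L) = √(9.81·0.584⁵·1.39/475) = 0.04416
ε/(3.7D) = 7.40×10^-7; √(3.17ν²L/(gD³h_f)) = 1.87×10^-5
Q = -0.965·0.04416·ln(1.941×10^-5) = 0.4623 m³/s
Check: V = 1.73 m/s, Re = 1.27×10^6, f = 0.01123, h_f = 1.39 m ≈ 1.39 m ✓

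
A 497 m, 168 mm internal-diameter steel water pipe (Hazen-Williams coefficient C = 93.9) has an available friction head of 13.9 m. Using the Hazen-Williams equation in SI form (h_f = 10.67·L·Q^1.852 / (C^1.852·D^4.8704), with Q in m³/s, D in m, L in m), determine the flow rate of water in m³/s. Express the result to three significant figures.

Rearranging: Q = [h_f·C^1.852·D^4.8704 / (10.67·L)]^(1/1.852)
Q = [13.9·93.9^1.852·0.168^4.8704 / (10.67·497)]^0.540 = 0.03479 m³/s

Q ≈ 0.0348 m³/s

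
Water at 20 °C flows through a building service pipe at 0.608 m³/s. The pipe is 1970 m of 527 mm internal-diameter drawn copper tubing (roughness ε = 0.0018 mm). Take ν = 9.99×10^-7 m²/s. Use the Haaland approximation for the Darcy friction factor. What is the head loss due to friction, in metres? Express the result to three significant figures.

h_f ≈ 16.2 m

V = 4Q/(πD²) = 4·0.608/(π·0.527²) = 2.787 m/s
Re = VD/ν = 2.787·0.527/9.99×10^-7 = 1.47×10^6 → turbulent
ε/D = 0.0018/527 = 3.42×10^-6
Haaland: f = 0.01094
h_f = f(L/D)V²/(2g) = 0.01094·(1970/0.527)·2.787²/(2·9.81) = 16.20 m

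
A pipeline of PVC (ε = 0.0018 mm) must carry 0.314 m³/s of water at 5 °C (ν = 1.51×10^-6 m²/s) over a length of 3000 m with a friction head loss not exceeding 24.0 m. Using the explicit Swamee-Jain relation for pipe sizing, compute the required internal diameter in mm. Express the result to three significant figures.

Swamee-Jain (Type III): D = 0.66·[ε^1.25·(LQ²/(gh_f))^4.75 + ν·Q^9.4·(L/(gh_f))^5.2]^0.04
LQ²/(gh_f) = 1.256; L/(gh_f) = 12.74
Term 1 = ε^1.25·(…)^4.75 = 1.95×10^-7; Term 2 = ν·Q^9.4·(…)^5.2 = 1.58×10^-5
D = 0.66·(1.95×10^-7 + 1.58×10^-5)^0.04 = 0.4243 m = 424 mm
Check: V = 2.22 m/s, Re = 6.24×10^5, f = 0.01267, h_f = 22.5 m ≈ 24.0 m ✓

D ≈ 424 mm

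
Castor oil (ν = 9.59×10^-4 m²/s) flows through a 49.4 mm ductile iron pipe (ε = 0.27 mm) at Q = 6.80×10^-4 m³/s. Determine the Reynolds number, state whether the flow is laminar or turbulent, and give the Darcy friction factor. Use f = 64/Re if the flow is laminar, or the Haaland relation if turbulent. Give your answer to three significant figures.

V = 4Q/(πD²) = 0.3548 m/s
Re = VD/ν = 0.3548·0.0494/9.59×10^-4 = 18.3
Re < 2300 → laminar → f = 64/Re = 3.502

Re ≈ 18.3; laminar; f = 64/Re ≈ 3.50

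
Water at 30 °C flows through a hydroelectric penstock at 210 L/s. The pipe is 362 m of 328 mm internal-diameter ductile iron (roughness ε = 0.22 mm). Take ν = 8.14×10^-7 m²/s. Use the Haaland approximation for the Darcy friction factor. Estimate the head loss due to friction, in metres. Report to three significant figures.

V = 4Q/(πD²) = 4·0.210/(π·0.328²) = 2.485 m/s
Re = VD/ν = 2.485·0.328/8.14×10^-7 = 1.00×10^6 → turbulent
ε/D = 0.22/328 = 6.71×10^-4
Haaland: f = 0.01825
h_f = f(L/D)V²/(2g) = 0.01825·(362/0.328)·2.485²/(2·9.81) = 6.340 m

h_f ≈ 6.34 m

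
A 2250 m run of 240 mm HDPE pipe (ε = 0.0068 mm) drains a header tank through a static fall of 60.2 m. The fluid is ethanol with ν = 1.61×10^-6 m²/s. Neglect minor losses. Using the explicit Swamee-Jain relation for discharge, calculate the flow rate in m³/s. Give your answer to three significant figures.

Q ≈ 0.137 m³/s

Swamee-Jain (Type II): Q = -0.965·√(gD⁵h_f/L)·ln[ε/(3.7D) + √(3.17ν²L/(gD³h_f))]
√(gD⁵h_f/L) = √(9.81·0.240⁵·60.2/2250) = 0.01446
ε/(3.7D) = 7.66×10^-6; √(3.17ν²L/(gD³h_f)) = 4.76×10^-5
Q = -0.965·0.01446·ln(5.525×10^-5) = 0.1368 m³/s
Check: V = 3.02 m/s, Re = 4.51×10^5, f = 0.01375, h_f = 60.1 m ≈ 60.2 m ✓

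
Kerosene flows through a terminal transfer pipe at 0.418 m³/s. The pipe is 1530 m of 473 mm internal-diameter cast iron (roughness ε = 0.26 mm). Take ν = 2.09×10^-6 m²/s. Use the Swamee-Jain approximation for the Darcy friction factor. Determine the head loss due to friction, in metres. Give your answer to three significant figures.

V = 4Q/(πD²) = 4·0.418/(π·0.473²) = 2.379 m/s
Re = VD/ν = 2.379·0.473/2.09×10^-6 = 5.38×10^5 → turbulent
ε/D = 0.26/473 = 5.50×10^-4
Swamee-Jain: f = 0.01802
h_f = f(L/D)V²/(2g) = 0.01802·(1530/0.473)·2.379²/(2·9.81) = 16.81 m

h_f ≈ 16.8 m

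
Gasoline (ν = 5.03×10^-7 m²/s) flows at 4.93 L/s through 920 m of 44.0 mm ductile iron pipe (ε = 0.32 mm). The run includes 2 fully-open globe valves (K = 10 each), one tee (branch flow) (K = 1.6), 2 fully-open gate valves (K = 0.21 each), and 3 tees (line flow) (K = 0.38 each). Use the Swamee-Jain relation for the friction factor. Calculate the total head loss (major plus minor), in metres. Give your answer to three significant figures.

V = 4Q/(πD²) = 3.242 m/s; V²/2g = 0.5358 m
Re = 2.84×10^5, ε/D = 0.00727 → f = 0.03452 (Swamee-Jain)
Major: h_f = f(L/D)·V²/2g = 0.03452·20909·0.5358 = 386.7 m
Minor: ΣK = 23.2; h_m = ΣK·V²/2g = 12.41 m
Total H_L = 386.7 + 12.41 = 399.2 m

H_L ≈ 399 m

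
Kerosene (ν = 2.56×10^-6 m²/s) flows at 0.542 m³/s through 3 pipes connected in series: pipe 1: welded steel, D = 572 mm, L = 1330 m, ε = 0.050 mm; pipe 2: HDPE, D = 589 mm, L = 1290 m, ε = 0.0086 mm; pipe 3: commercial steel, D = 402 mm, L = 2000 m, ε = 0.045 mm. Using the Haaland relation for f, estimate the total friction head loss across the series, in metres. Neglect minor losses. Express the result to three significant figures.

H ≈ 78.0 m

Pipe 1: V = 2.109 m/s, Re = 4.71×10^5, ε/D = 8.74×10^-5, f = 0.01422, h_1 = f(L/D)V²/2g = 7.499 m
Pipe 2: V = 1.989 m/s, Re = 4.58×10^5, ε/D = 1.46×10^-5, f = 0.01343, h_2 = f(L/D)V²/2g = 5.933 m
Pipe 3: V = 4.270 m/s, Re = 6.71×10^5, ε/D = 1.12×10^-4, f = 0.01397, h_3 = f(L/D)V²/2g = 64.59 m
Series → Q common, losses add: H = Σh = 78.02 m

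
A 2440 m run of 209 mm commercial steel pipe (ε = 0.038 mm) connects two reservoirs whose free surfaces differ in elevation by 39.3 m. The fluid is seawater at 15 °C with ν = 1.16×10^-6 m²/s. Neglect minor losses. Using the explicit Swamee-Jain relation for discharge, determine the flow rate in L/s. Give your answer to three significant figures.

Swamee-Jain (Type II): Q = -0.965·√(gD⁵h_f/L)·ln[ε/(3.7D) + √(3.17ν²L/(gD³h_f))]
√(gD⁵h_f/L) = √(9.81·0.209⁵·39.3/2440) = 0.007938
ε/(3.7D) = 4.91×10^-5; √(3.17ν²L/(gD³h_f)) = 5.44×10^-5
Q = -0.965·0.007938·ln(1.035×10^-4) = 0.07029 m³/s
Check: V = 2.05 m/s, Re = 3.69×10^5, f = 0.01580, h_f = 39.5 m ≈ 39.3 m ✓

Q ≈ 70.3 L/s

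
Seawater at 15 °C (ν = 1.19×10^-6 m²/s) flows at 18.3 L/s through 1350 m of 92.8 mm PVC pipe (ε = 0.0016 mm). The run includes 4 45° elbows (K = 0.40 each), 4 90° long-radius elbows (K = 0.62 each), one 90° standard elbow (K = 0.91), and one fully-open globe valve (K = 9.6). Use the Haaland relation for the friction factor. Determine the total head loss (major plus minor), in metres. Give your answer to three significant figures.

H_L ≈ 89.3 m

V = 4Q/(πD²) = 2.706 m/s; V²/2g = 0.3731 m
Re = 2.11×10^5, ε/D = 1.72×10^-5 → f = 0.01545 (Haaland)
Major: h_f = f(L/D)·V²/2g = 0.01545·14547·0.3731 = 83.85 m
Minor: ΣK = 14.6; h_m = ΣK·V²/2g = 5.444 m
Total H_L = 83.85 + 5.444 = 89.30 m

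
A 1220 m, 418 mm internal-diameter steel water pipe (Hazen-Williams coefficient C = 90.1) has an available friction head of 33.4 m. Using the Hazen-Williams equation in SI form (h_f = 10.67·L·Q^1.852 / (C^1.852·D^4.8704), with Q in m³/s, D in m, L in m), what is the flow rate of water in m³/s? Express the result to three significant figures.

Rearranging: Q = [h_f·C^1.852·D^4.8704 / (10.67·L)]^(1/1.852)
Q = [33.4·90.1^1.852·0.418^4.8704 / (10.67·1220)]^0.540 = 0.3627 m³/s

Q ≈ 0.363 m³/s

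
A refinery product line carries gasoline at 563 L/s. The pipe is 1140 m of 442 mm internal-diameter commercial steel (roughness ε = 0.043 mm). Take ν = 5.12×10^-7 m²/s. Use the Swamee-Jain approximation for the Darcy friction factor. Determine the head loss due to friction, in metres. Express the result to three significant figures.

V = 4Q/(πD²) = 4·0.563/(π·0.442²) = 3.669 m/s
Re = VD/ν = 3.669·0.442/5.12×10^-7 = 3.17×10^6 → turbulent
ε/D = 0.043/442 = 9.73×10^-5
Swamee-Jain: f = 0.01255
h_f = f(L/D)V²/(2g) = 0.01255·(1140/0.442)·3.669²/(2·9.81) = 22.21 m

h_f ≈ 22.2 m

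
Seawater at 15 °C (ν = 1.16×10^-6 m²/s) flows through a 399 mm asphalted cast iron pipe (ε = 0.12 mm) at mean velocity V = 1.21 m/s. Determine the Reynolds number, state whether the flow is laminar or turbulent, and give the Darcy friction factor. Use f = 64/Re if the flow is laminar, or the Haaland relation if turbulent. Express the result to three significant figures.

Re ≈ 4.16×10^5; turbulent; f ≈ 0.0164

Re = VD/ν = 1.210·0.399/1.16×10^-6 = 4.16×10^5
Re > 4000 → turbulent; ε/D = 3.01×10^-4
Haaland: f = 0.01637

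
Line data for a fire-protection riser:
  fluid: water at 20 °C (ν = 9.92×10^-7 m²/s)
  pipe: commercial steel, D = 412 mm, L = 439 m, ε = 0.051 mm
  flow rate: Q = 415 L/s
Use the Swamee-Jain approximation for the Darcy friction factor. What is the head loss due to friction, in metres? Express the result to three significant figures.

h_f ≈ 7.16 m

V = 4Q/(πD²) = 4·0.415/(π·0.412²) = 3.113 m/s
Re = VD/ν = 3.113·0.412/9.92×10^-7 = 1.29×10^6 → turbulent
ε/D = 0.051/412 = 1.24×10^-4
Swamee-Jain: f = 0.01360
h_f = f(L/D)V²/(2g) = 0.01360·(439/0.412)·3.113²/(2·9.81) = 7.157 m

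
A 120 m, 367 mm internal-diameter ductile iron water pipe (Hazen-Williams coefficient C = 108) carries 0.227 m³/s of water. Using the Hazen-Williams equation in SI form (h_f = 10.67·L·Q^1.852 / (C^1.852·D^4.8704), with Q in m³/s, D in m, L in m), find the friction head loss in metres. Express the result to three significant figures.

h_f ≈ 1.86 m

h_f = 10.67·120·0.227^1.852 / (108^1.852·0.367^4.8704) = 1.858 m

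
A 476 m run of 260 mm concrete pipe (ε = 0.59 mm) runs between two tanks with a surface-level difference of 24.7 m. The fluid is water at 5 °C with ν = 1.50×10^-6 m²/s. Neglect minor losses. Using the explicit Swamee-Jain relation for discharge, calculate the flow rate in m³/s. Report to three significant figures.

Q ≈ 0.174 m³/s

Swamee-Jain (Type II): Q = -0.965·√(gD⁵h_f/L)·ln[ε/(3.7D) + √(3.17ν²L/(gD³h_f))]
√(gD⁵h_f/L) = √(9.81·0.260⁵·24.7/476) = 0.02459
ε/(3.7D) = 6.13×10^-4; √(3.17ν²L/(gD³h_f)) = 2.82×10^-5
Q = -0.965·0.02459·ln(6.415×10^-4) = 0.1745 m³/s
Check: V = 3.29 m/s, Re = 5.70×10^5, f = 0.02462, h_f = 24.8 m ≈ 24.7 m ✓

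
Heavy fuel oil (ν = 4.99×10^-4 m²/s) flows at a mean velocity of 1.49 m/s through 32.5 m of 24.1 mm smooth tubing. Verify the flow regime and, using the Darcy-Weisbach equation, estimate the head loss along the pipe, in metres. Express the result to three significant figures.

Re = VD/ν = 1.49·0.02410/4.99×10^-4 = 72.0 → laminar (Re < 2300)
f = 64/Re = 0.8894
h_f = f(L/D)V²/(2g) = 0.8894·(32.5/0.02410)·1.49²/(2·9.81) = 135.7 m

h_f ≈ 136 m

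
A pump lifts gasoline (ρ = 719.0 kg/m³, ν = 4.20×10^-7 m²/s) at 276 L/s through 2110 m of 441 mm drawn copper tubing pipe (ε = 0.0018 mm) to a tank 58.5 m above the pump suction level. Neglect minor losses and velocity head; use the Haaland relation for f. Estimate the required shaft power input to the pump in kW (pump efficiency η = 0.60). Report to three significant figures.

P_shaft ≈ 217 kW

V = 4Q/(πD²) = 1.807 m/s; Re = 1.90×10^6; ε/D = 4.08×10^-6; f = 0.01054
h_f = f(L/D)V²/2g = 8.393 m
Total head H = z + h_f = 58.5 + 8.393 = 66.89 m
P_hyd = ρgQH = 719.0·9.81·0.276·66.89 = 130.2 kW
P_shaft = P_hyd/η = 130.2/0.60 = 217.0 kW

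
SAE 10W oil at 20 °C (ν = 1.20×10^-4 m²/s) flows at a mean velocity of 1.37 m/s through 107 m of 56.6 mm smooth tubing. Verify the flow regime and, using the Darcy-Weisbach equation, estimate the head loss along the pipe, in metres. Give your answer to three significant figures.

h_f ≈ 17.9 m

Re = VD/ν = 1.37·0.05660/1.20×10^-4 = 646 → laminar (Re < 2300)
f = 64/Re = 0.09904
h_f = f(L/D)V²/(2g) = 0.09904·(107/0.05660)·1.37²/(2·9.81) = 17.91 m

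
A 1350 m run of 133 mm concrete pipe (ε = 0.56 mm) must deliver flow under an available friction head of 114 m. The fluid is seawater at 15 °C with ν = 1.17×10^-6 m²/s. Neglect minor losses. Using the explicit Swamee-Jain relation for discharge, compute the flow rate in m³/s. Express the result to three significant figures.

Swamee-Jain (Type II): Q = -0.965·√(gD⁵h_f/L)·ln[ε/(3.7D) + √(3.17ν²L/(gD³h_f))]
√(gD⁵h_f/L) = √(9.81·0.133⁵·114/1350) = 0.005872
ε/(3.7D) = 0.00114; √(3.17ν²L/(gD³h_f)) = 4.72×10^-5
Q = -0.965·0.005872·ln(0.001185) = 0.03818 m³/s
Check: V = 2.75 m/s, Re = 3.12×10^5, f = 0.02933, h_f = 115 m ≈ 114 m ✓

Q ≈ 0.0382 m³/s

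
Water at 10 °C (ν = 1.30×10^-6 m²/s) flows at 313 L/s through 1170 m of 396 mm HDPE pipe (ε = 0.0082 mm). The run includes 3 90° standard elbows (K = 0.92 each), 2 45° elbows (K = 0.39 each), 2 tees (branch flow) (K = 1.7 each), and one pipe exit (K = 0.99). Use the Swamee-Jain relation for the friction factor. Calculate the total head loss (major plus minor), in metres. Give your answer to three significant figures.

H_L ≈ 14.8 m

V = 4Q/(πD²) = 2.541 m/s; V²/2g = 0.3292 m
Re = 7.74×10^5, ε/D = 2.07×10^-5 → f = 0.01255 (Swamee-Jain)
Major: h_f = f(L/D)·V²/2g = 0.01255·2955·0.3292 = 12.20 m
Minor: ΣK = 7.93; h_m = ΣK·V²/2g = 2.610 m
Total H_L = 12.20 + 2.610 = 14.81 m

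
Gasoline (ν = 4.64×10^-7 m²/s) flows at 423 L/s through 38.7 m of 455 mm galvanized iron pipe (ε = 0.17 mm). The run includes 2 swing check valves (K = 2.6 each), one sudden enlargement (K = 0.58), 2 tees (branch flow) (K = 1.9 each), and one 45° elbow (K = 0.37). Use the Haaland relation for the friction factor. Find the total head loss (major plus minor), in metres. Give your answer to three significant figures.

V = 4Q/(πD²) = 2.602 m/s; V²/2g = 0.3450 m
Re = 2.55×10^6, ε/D = 3.74×10^-4 → f = 0.01591 (Haaland)
Major: h_f = f(L/D)·V²/2g = 0.01591·85.05·0.3450 = 0.4668 m
Minor: ΣK = 9.95; h_m = ΣK·V²/2g = 3.432 m
Total H_L = 0.4668 + 3.432 = 3.899 m

H_L ≈ 3.90 m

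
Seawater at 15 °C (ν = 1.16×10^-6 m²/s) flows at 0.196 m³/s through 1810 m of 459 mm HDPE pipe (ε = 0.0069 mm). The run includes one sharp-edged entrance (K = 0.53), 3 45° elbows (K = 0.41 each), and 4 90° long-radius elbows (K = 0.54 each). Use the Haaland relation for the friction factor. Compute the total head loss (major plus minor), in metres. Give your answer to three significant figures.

H_L ≈ 4.05 m

V = 4Q/(πD²) = 1.185 m/s; V²/2g = 0.07151 m
Re = 4.69×10^5, ε/D = 1.50×10^-5 → f = 0.01338 (Haaland)
Major: h_f = f(L/D)·V²/2g = 0.01338·3943·0.07151 = 3.774 m
Minor: ΣK = 3.92; h_m = ΣK·V²/2g = 0.2803 m
Total H_L = 3.774 + 0.2803 = 4.054 m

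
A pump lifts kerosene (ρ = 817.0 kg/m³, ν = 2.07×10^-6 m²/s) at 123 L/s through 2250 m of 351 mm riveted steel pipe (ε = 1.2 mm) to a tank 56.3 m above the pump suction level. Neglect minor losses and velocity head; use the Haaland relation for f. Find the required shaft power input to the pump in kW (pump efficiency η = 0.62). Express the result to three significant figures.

V = 4Q/(πD²) = 1.271 m/s; Re = 2.16×10^5; ε/D = 0.00342; f = 0.02772
h_f = f(L/D)V²/2g = 14.63 m
Total head H = z + h_f = 56.3 + 14.63 = 70.93 m
P_hyd = ρgQH = 817.0·9.81·0.123·70.93 = 69.93 kW
P_shaft = P_hyd/η = 69.93/0.62 = 112.8 kW

P_shaft ≈ 113 kW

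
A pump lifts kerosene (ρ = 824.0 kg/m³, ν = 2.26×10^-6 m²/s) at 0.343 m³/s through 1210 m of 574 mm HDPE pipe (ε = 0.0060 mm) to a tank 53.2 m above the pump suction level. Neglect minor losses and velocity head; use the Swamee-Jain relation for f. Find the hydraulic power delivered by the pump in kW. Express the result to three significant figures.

P_hyd ≈ 155 kW

V = 4Q/(πD²) = 1.326 m/s; Re = 3.37×10^5; ε/D = 1.05×10^-5; f = 0.01420
h_f = f(L/D)V²/2g = 2.681 m
Total head H = z + h_f = 53.2 + 2.681 = 55.88 m
P_hyd = ρgQH = 824.0·9.81·0.343·55.88 = 154.9 kW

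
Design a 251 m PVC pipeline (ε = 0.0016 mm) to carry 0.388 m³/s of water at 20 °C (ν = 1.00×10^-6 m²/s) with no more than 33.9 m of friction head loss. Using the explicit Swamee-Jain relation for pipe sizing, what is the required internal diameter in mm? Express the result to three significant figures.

D ≈ 251 mm

Swamee-Jain (Type III): D = 0.66·[ε^1.25·(LQ²/(gh_f))^4.75 + ν·Q^9.4·(L/(gh_f))^5.2]^0.04
LQ²/(gh_f) = 0.1136; L/(gh_f) = 0.7548
Term 1 = ε^1.25·(…)^4.75 = 1.86×10^-12; Term 2 = ν·Q^9.4·(…)^5.2 = 3.16×10^-11
D = 0.66·(1.86×10^-12 + 3.16×10^-11)^0.04 = 0.2515 m = 251 mm
Check: V = 7.81 m/s, Re = 1.96×10^6, f = 0.01063, h_f = 33.0 m ≈ 33.9 m ✓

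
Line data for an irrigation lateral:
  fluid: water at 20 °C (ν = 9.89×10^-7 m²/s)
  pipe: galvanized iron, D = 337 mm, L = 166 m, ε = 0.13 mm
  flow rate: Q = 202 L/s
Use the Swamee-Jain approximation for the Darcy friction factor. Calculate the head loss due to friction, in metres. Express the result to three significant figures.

V = 4Q/(πD²) = 4·0.202/(π·0.337²) = 2.265 m/s
Re = VD/ν = 2.265·0.337/9.89×10^-7 = 7.72×10^5 → turbulent
ε/D = 0.13/337 = 3.86×10^-4
Swamee-Jain: f = 0.01664
h_f = f(L/D)V²/(2g) = 0.01664·(166/0.337)·2.265²/(2·9.81) = 2.143 m

h_f ≈ 2.14 m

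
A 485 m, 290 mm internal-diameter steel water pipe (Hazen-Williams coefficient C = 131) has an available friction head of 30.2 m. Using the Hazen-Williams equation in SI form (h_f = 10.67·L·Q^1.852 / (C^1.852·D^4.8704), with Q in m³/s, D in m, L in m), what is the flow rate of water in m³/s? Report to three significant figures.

Q ≈ 0.314 m³/s

Rearranging: Q = [h_f·C^1.852·D^4.8704 / (10.67·L)]^(1/1.852)
Q = [30.2·131^1.852·0.290^4.8704 / (10.67·485)]^0.540 = 0.3142 m³/s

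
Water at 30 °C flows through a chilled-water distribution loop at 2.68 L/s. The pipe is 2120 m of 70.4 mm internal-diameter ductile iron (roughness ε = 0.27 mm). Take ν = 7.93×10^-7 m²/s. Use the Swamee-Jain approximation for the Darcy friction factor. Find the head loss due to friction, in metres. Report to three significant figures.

h_f ≈ 21.9 m

V = 4Q/(πD²) = 4·0.00268/(π·0.0704²) = 0.6885 m/s
Re = VD/ν = 0.6885·0.0704/7.93×10^-7 = 6.11×10^4 → turbulent
ε/D = 0.27/70.4 = 0.00384
Swamee-Jain: f = 0.03015
h_f = f(L/D)V²/(2g) = 0.03015·(2120/0.0704)·0.6885²/(2·9.81) = 21.93 m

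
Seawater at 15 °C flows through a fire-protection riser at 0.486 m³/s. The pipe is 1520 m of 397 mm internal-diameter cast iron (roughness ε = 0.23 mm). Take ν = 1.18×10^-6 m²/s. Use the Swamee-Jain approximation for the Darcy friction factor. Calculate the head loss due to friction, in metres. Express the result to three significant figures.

V = 4Q/(πD²) = 4·0.486/(π·0.397²) = 3.926 m/s
Re = VD/ν = 3.926·0.397/1.18×10^-6 = 1.32×10^6 → turbulent
ε/D = 0.23/397 = 5.79×10^-4
Swamee-Jain: f = 0.01770
h_f = f(L/D)V²/(2g) = 0.01770·(1520/0.397)·3.926²/(2·9.81) = 53.23 m

h_f ≈ 53.2 m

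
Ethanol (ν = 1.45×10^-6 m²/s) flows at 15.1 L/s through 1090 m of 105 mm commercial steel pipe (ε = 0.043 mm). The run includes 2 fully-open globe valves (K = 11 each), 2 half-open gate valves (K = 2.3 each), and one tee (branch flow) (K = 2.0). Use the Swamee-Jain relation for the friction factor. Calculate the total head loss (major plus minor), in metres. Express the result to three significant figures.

V = 4Q/(πD²) = 1.744 m/s; V²/2g = 0.1550 m
Re = 1.26×10^5, ε/D = 4.10×10^-4 → f = 0.01941 (Swamee-Jain)
Major: h_f = f(L/D)·V²/2g = 0.01941·10381·0.1550 = 31.23 m
Minor: ΣK = 28.6; h_m = ΣK·V²/2g = 4.433 m
Total H_L = 31.23 + 4.433 = 35.67 m

H_L ≈ 35.7 m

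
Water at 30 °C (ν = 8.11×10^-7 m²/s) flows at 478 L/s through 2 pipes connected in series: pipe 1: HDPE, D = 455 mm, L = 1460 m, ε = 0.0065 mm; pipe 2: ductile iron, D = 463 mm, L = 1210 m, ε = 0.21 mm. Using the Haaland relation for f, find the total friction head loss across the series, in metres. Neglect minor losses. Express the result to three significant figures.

H ≈ 33.5 m

Pipe 1: V = 2.940 m/s, Re = 1.65×10^6, ε/D = 1.43×10^-5, f = 0.01104, h_1 = f(L/D)V²/2g = 15.61 m
Pipe 2: V = 2.839 m/s, Re = 1.62×10^6, ε/D = 4.54×10^-4, f = 0.01667, h_2 = f(L/D)V²/2g = 17.90 m
Series → Q common, losses add: H = Σh = 33.50 m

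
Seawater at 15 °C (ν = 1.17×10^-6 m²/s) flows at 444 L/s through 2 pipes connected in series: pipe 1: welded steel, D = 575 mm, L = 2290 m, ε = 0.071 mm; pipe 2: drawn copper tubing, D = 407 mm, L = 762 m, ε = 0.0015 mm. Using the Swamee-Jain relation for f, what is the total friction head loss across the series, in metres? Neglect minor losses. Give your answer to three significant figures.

H ≈ 21.0 m

Pipe 1: V = 1.710 m/s, Re = 8.40×10^5, ε/D = 1.23×10^-4, f = 0.01403, h_1 = f(L/D)V²/2g = 8.327 m
Pipe 2: V = 3.413 m/s, Re = 1.19×10^6, ε/D = 3.69×10^-6, f = 0.01138, h_2 = f(L/D)V²/2g = 12.65 m
Series → Q common, losses add: H = Σh = 20.98 m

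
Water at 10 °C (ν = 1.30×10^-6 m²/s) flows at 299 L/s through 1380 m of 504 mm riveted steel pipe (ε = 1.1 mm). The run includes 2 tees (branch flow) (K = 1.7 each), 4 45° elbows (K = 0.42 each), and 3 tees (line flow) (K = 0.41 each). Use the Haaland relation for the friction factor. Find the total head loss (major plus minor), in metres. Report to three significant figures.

H_L ≈ 8.33 m

V = 4Q/(πD²) = 1.499 m/s; V²/2g = 0.1145 m
Re = 5.81×10^5, ε/D = 0.00218 → f = 0.02428 (Haaland)
Major: h_f = f(L/D)·V²/2g = 0.02428·2738·0.1145 = 7.612 m
Minor: ΣK = 6.31; h_m = ΣK·V²/2g = 0.7224 m
Total H_L = 7.612 + 0.7224 = 8.335 m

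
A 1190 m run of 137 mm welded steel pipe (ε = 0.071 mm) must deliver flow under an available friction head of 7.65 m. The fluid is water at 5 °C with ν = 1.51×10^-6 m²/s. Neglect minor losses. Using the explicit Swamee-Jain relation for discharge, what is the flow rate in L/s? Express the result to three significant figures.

Swamee-Jain (Type II): Q = -0.965·√(gD⁵h_f/L)·ln[ε/(3.7D) + √(3.17ν²L/(gD³h_f))]
√(gD⁵h_f/L) = √(9.81·0.137⁵·7.65/1190) = 0.001745
ε/(3.7D) = 1.40×10^-4; √(3.17ν²L/(gD³h_f)) = 2.11×10^-4
Q = -0.965·0.001745·ln(3.512×10^-4) = 0.01339 m³/s
Check: V = 0.908 m/s, Re = 8.24×10^4, f = 0.02102, h_f = 7.68 m ≈ 7.65 m ✓

Q ≈ 13.4 L/s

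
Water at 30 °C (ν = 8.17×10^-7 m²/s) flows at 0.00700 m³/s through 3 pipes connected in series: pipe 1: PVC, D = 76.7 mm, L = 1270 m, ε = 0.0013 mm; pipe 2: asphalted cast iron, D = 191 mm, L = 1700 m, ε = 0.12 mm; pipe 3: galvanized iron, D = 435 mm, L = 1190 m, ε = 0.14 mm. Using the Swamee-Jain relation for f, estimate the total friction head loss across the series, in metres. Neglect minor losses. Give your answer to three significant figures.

H ≈ 33.1 m

Pipe 1: V = 1.515 m/s, Re = 1.42×10^5, ε/D = 1.69×10^-5, f = 0.01674, h_1 = f(L/D)V²/2g = 32.43 m
Pipe 2: V = 0.2443 m/s, Re = 5.71×10^4, ε/D = 6.28×10^-4, f = 0.02258, h_2 = f(L/D)V²/2g = 0.6113 m
Pipe 3: V = 0.04710 m/s, Re = 2.51×10^4, ε/D = 3.22×10^-4, f = 0.02529, h_3 = f(L/D)V²/2g = 0.007822 m
Series → Q common, losses add: H = Σh = 33.05 m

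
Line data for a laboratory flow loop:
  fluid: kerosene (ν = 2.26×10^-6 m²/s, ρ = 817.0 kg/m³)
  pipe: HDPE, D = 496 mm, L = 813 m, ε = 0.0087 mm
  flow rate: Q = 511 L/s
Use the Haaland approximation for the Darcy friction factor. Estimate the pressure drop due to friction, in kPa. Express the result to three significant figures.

Δp ≈ 60.6 kPa

V = 4Q/(πD²) = 4·0.511/(π·0.496²) = 2.645 m/s
Re = VD/ν = 2.645·0.496/2.26×10^-6 = 5.80×10^5 → turbulent
ε/D = 0.0087/496 = 1.75×10^-5
Haaland: f = 0.01295
h_f = f(L/D)V²/(2g) = 0.01295·(813/0.496)·2.645²/(2·9.81) = 7.566 m
Δp = ρg·h_f = 817.0·9.81·7.566 = 60.64 kPa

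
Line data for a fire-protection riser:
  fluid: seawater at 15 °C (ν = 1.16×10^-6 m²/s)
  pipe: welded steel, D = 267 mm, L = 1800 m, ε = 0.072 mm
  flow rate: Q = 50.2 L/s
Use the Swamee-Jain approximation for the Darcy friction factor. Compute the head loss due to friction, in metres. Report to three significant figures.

V = 4Q/(πD²) = 4·0.0502/(π·0.267²) = 0.8966 m/s
Re = VD/ν = 0.8966·0.267/1.16×10^-6 = 2.06×10^5 → turbulent
ε/D = 0.072/267 = 2.70×10^-4
Swamee-Jain: f = 0.01753
h_f = f(L/D)V²/(2g) = 0.01753·(1800/0.267)·0.8966²/(2·9.81) = 4.843 m

h_f ≈ 4.84 m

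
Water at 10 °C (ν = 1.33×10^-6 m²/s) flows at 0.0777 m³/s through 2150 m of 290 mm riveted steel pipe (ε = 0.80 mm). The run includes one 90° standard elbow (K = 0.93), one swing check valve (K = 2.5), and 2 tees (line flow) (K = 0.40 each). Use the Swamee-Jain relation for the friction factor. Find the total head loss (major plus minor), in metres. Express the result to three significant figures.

H_L ≈ 14.0 m

V = 4Q/(πD²) = 1.176 m/s; V²/2g = 0.07053 m
Re = 2.56×10^5, ε/D = 0.00276 → f = 0.02628 (Swamee-Jain)
Major: h_f = f(L/D)·V²/2g = 0.02628·7414·0.07053 = 13.74 m
Minor: ΣK = 4.23; h_m = ΣK·V²/2g = 0.2983 m
Total H_L = 13.74 + 0.2983 = 14.04 m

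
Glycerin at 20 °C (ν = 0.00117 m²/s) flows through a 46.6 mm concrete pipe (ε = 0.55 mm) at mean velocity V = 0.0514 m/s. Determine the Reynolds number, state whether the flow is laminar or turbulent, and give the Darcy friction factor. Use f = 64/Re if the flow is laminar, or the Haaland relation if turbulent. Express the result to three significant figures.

Re ≈ 2.05; laminar; f = 64/Re ≈ 31.3

Re = VD/ν = 0.05140·0.0466/0.00117 = 2.05
Re < 2300 → laminar → f = 64/Re = 31.26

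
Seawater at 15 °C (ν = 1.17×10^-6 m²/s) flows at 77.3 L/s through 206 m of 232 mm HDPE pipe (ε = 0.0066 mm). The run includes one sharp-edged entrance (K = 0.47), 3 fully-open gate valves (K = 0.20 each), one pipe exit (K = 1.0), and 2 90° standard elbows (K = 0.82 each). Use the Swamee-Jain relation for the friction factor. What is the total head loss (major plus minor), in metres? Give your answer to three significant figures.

V = 4Q/(πD²) = 1.829 m/s; V²/2g = 0.1704 m
Re = 3.63×10^5, ε/D = 2.84×10^-5 → f = 0.01424 (Swamee-Jain)
Major: h_f = f(L/D)·V²/2g = 0.01424·887.9·0.1704 = 2.155 m
Minor: ΣK = 3.71; h_m = ΣK·V²/2g = 0.6323 m
Total H_L = 2.155 + 0.6323 = 2.788 m

H_L ≈ 2.79 m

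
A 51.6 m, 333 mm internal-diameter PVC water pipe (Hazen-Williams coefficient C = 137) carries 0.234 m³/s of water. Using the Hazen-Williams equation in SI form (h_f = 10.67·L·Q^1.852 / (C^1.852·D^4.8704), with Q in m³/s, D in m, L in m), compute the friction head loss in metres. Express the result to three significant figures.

h_f = 10.67·51.6·0.234^1.852 / (137^1.852·0.333^4.8704) = 0.8735 m

h_f ≈ 0.874 m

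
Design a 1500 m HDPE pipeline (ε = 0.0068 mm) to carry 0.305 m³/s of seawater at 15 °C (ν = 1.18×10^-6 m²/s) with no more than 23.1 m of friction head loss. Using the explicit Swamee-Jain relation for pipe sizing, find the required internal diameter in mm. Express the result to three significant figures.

Swamee-Jain (Type III): D = 0.66·[ε^1.25·(LQ²/(gh_f))^4.75 + ν·Q^9.4·(L/(gh_f))^5.2]^0.04
LQ²/(gh_f) = 0.6158; L/(gh_f) = 6.619
Term 1 = ε^1.25·(…)^4.75 = 3.47×10^-8; Term 2 = ν·Q^9.4·(…)^5.2 = 3.11×10^-7
D = 0.66·(3.47×10^-8 + 3.11×10^-7)^0.04 = 0.3640 m = 364 mm
Check: V = 2.93 m/s, Re = 9.04×10^5, f = 0.01223, h_f = 22.1 m ≈ 23.1 m ✓

D ≈ 364 mm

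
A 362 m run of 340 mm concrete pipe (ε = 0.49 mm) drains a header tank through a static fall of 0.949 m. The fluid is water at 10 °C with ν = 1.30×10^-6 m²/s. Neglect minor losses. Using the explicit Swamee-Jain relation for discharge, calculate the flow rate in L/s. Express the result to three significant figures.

Q ≈ 80.1 L/s

Swamee-Jain (Type II): Q = -0.965·√(gD⁵h_f/L)·ln[ε/(3.7D) + √(3.17ν²L/(gD³h_f))]
√(gD⁵h_f/L) = √(9.81·0.340⁵·0.949/362) = 0.01081
ε/(3.7D) = 3.90×10^-4; √(3.17ν²L/(gD³h_f)) = 7.28×10^-5
Q = -0.965·0.01081·ln(4.623×10^-4) = 0.08010 m³/s
Check: V = 0.882 m/s, Re = 2.31×10^5, f = 0.02264, h_f = 0.956 m ≈ 0.949 m ✓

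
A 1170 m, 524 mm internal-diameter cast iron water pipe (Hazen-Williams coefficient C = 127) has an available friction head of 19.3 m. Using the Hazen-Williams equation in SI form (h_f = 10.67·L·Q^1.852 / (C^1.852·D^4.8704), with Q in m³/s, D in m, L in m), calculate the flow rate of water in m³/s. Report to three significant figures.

Rearranging: Q = [h_f·C^1.852·D^4.8704 / (10.67·L)]^(1/1.852)
Q = [19.3·127^1.852·0.524^4.8704 / (10.67·1170)]^0.540 = 0.7047 m³/s

Q ≈ 0.705 m³/s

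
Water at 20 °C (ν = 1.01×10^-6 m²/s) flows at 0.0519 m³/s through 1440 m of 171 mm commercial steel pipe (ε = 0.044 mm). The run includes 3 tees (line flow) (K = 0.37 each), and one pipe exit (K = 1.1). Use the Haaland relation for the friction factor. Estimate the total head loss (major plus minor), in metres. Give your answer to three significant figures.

V = 4Q/(πD²) = 2.260 m/s; V²/2g = 0.2603 m
Re = 3.83×10^5, ε/D = 2.57×10^-4 → f = 0.01613 (Haaland)
Major: h_f = f(L/D)·V²/2g = 0.01613·8421·0.2603 = 35.37 m
Minor: ΣK = 2.21; h_m = ΣK·V²/2g = 0.5753 m
Total H_L = 35.37 + 0.5753 = 35.94 m

H_L ≈ 35.9 m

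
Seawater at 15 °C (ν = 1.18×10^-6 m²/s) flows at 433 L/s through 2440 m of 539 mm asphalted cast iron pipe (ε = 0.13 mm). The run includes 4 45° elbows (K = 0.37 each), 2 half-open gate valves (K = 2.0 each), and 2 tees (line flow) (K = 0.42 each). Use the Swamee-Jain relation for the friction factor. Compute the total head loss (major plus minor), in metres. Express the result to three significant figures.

V = 4Q/(πD²) = 1.898 m/s; V²/2g = 0.1835 m
Re = 8.67×10^5, ε/D = 2.41×10^-4 → f = 0.01532 (Swamee-Jain)
Major: h_f = f(L/D)·V²/2g = 0.01532·4527·0.1835 = 12.73 m
Minor: ΣK = 6.32; h_m = ΣK·V²/2g = 1.160 m
Total H_L = 12.73 + 1.160 = 13.89 m

H_L ≈ 13.9 m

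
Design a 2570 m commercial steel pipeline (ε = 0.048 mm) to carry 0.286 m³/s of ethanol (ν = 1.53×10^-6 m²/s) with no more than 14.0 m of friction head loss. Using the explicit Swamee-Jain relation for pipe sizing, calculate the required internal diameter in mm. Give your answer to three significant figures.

D ≈ 452 mm

Swamee-Jain (Type III): D = 0.66·[ε^1.25·(LQ²/(gh_f))^4.75 + ν·Q^9.4·(L/(gh_f))^5.2]^0.04
LQ²/(gh_f) = 1.531; L/(gh_f) = 18.71
Term 1 = ε^1.25·(…)^4.75 = 3.02×10^-5; Term 2 = ν·Q^9.4·(…)^5.2 = 4.89×10^-5
D = 0.66·(3.02×10^-5 + 4.89×10^-5)^0.04 = 0.4523 m = 452 mm
Check: V = 1.78 m/s, Re = 5.26×10^5, f = 0.01446, h_f = 13.3 m ≈ 14.0 m ✓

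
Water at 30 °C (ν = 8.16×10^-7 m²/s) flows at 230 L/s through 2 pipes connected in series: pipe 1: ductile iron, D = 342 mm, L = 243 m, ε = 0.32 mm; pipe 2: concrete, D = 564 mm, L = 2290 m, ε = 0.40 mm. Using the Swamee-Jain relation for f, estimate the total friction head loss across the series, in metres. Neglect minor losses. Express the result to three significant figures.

Pipe 1: V = 2.504 m/s, Re = 1.05×10^6, ε/D = 9.36×10^-4, f = 0.01971, h_1 = f(L/D)V²/2g = 4.475 m
Pipe 2: V = 0.9206 m/s, Re = 6.36×10^5, ε/D = 7.09×10^-4, f = 0.01881, h_2 = f(L/D)V²/2g = 3.299 m
Series → Q common, losses add: H = Σh = 7.774 m

H ≈ 7.77 m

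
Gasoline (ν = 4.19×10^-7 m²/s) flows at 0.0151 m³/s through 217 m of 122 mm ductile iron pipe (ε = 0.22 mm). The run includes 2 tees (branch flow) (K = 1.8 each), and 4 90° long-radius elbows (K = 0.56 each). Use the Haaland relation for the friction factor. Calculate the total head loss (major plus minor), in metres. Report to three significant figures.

H_L ≈ 4.02 m

V = 4Q/(πD²) = 1.292 m/s; V²/2g = 0.08504 m
Re = 3.76×10^5, ε/D = 0.00180 → f = 0.02329 (Haaland)
Major: h_f = f(L/D)·V²/2g = 0.02329·1779·0.08504 = 3.523 m
Minor: ΣK = 5.84; h_m = ΣK·V²/2g = 0.4966 m
Total H_L = 3.523 + 0.4966 = 4.020 m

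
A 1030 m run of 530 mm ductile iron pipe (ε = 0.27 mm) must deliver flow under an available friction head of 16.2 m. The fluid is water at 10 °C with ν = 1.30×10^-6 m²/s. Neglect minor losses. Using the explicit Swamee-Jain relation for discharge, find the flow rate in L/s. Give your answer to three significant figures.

Swamee-Jain (Type II): Q = -0.965·√(gD⁵h_f/L)·ln[ε/(3.7D) + √(3.17ν²L/(gD³h_f))]
√(gD⁵h_f/L) = √(9.81·0.530⁵·16.2/1030) = 0.08033
ε/(3.7D) = 1.38×10^-4; √(3.17ν²L/(gD³h_f)) = 1.53×10^-5
Q = -0.965·0.08033·ln(1.530×10^-4) = 0.6810 m³/s
Check: V = 3.09 m/s, Re = 1.26×10^6, f = 0.01726, h_f = 16.3 m ≈ 16.2 m ✓

Q ≈ 681 L/s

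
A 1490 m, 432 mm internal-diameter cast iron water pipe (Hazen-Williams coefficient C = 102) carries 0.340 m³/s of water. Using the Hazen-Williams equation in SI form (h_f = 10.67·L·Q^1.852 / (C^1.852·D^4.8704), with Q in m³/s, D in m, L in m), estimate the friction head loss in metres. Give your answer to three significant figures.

h_f = 10.67·1490·0.340^1.852 / (102^1.852·0.432^4.8704) = 24.49 m

h_f ≈ 24.5 m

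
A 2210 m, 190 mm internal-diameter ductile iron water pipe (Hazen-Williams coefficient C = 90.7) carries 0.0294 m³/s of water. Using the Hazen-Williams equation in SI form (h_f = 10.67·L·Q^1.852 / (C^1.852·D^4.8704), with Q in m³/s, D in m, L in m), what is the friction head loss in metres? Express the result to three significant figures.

h_f = 10.67·2210·0.0294^1.852 / (90.7^1.852·0.190^4.8704) = 26.50 m

h_f ≈ 26.5 m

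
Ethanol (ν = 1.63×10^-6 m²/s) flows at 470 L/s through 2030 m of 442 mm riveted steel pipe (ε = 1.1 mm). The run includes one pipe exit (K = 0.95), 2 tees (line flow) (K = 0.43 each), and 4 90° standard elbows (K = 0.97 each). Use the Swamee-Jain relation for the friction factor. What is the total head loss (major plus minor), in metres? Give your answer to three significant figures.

V = 4Q/(πD²) = 3.063 m/s; V²/2g = 0.4782 m
Re = 8.31×10^5, ε/D = 0.00249 → f = 0.02511 (Swamee-Jain)
Major: h_f = f(L/D)·V²/2g = 0.02511·4593·0.4782 = 55.16 m
Minor: ΣK = 5.69; h_m = ΣK·V²/2g = 2.721 m
Total H_L = 55.16 + 2.721 = 57.88 m

H_L ≈ 57.9 m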